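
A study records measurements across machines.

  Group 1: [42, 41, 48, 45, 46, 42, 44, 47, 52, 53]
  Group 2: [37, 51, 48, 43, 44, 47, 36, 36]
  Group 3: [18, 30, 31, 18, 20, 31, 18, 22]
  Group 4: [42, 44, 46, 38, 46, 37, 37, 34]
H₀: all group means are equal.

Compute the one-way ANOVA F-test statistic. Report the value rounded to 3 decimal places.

Group means [46.00, 42.75, 23.50, 40.50], grand mean 38.647
SSB = Σnᵢ(x̄ᵢ−x̄)² = 2538.265; SSW = ΣΣ(x−x̄ᵢ)² = 799.500
MSB = 2538.265/3 = 846.0882; MSW = 799.500/30 = 26.6500
F = MSB/MSW = 31.7482
df = (3, 30)

test statistic = 31.748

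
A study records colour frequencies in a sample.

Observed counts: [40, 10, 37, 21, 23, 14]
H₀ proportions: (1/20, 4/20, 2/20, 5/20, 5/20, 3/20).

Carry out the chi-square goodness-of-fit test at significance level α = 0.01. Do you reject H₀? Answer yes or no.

reject H₀: yes

n = 145; E_i = n·p_i = [7.25, 29.00, 14.50, 36.25, 36.25, 21.75]
χ² = (40−7.25)²/7.25 + (10−29.00)²/29.00 + (37−14.50)²/14.50 + (21−36.25)²/36.25 + (23−36.25)²/36.25 + (14−21.75)²/21.75 = 209.3218
df = 5
p-value (upper-tail) = 0.00000
At α=0.01: p < α → reject H₀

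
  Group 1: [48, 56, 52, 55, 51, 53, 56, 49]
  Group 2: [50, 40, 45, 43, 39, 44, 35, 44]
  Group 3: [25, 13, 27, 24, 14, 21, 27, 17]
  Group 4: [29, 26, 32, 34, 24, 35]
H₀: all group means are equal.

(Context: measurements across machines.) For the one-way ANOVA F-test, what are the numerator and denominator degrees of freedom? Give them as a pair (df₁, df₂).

k = 4 groups, N = 30 total
df = (k−1, N−k) = (4−1, 30−4) = (3, 26)

degrees of freedom = [3, 26]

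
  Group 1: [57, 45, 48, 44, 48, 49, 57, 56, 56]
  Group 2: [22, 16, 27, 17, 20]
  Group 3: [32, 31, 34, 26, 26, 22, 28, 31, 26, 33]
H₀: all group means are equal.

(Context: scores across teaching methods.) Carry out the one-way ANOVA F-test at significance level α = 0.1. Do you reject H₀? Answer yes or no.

reject H₀: yes

Group means [51.11, 20.40, 28.90], grand mean 35.458
SSB = Σnᵢ(x̄ᵢ−x̄)² = 3768.969; SSW = ΣΣ(x−x̄ᵢ)² = 440.989
MSB = 3768.969/2 = 1884.4847; MSW = 440.989/21 = 20.9995
F = MSB/MSW = 89.7396
df = (2, 21)
p-value (upper-tail) = 0.00000
At α=0.1: p < α → reject H₀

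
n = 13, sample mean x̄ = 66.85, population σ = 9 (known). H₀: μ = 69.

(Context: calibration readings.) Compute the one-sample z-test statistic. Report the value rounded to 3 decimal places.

test statistic = -0.861

SE = σ/√n = 9/√13 = 2.4962
z = (x̄−μ₀)/SE = (66.85−69)/2.4962 = -0.8613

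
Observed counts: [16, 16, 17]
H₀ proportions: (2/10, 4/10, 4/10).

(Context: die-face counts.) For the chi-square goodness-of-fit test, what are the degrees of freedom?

df = k − 1 = 3 − 1 = 2

degrees of freedom = 2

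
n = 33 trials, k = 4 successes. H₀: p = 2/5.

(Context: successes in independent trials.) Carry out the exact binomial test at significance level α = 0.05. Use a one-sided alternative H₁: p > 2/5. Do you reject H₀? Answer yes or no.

reject H₀: no

Exact binomial: n=33, k=4, p₀=2/5=0.4000
P(X≥4) from Σ C(n,i)·p₀^i·(1−p₀)^(n−i)
p-value (one-sided, H₁ greater) = 0.99991
At α=0.05: p ≥ α → fail to reject H₀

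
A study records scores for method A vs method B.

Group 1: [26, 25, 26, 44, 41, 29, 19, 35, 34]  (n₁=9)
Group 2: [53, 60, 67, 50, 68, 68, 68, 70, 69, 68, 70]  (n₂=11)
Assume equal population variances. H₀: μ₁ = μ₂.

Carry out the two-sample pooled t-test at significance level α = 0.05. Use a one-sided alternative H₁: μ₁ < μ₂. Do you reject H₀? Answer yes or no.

x̄₁=31.000, s₁=8.124, n₁=9
x̄₂=64.636, s₂=7.061, n₂=11
s_p² = [8·8.124² + 10·7.061²]/18 = 57.0303
SE = √(s_p²·(1/9+1/11)) = 3.3943
t = (31.000−64.636)/3.3943 = -9.9097
df = 18
p-value (one-sided, H₁ less) = 0.00000
At α=0.05: p < α → reject H₀

reject H₀: yes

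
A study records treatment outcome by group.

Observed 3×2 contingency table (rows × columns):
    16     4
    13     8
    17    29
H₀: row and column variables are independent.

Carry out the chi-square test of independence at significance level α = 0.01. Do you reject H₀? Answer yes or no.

Row totals [20, 21, 46], col totals [46, 41], n=87
χ² = (16−10.57)²/10.57 + (4−9.43)²/9.43 + (13−11.10)²/11.10 + (8−9.90)²/9.90 + (17−24.32)²/24.32 + (29−21.68)²/21.68 = 11.2708
df = 2
p-value (upper-tail) = 0.00357
At α=0.01: p < α → reject H₀

reject H₀: yes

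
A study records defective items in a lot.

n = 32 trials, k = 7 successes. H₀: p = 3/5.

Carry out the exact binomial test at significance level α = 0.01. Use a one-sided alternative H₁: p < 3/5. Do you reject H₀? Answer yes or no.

Exact binomial: n=32, k=7, p₀=3/5=0.6000
P(X≤7) from Σ C(n,i)·p₀^i·(1−p₀)^(n−i)
p-value (one-sided, H₁ less) = 0.00001
At α=0.01: p < α → reject H₀

reject H₀: yes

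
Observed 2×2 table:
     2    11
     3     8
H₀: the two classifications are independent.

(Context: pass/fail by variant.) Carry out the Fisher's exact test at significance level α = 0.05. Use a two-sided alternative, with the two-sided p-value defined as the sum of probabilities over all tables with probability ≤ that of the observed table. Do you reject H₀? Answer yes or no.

reject H₀: no

Margins: r₁=13, r₂=11, c₁=5, c₂=19, n=24
p_obs = C(13,2)·C(11,3)/C(24,5); sum pmf over tables with pmf ≤ p_obs
p-value (two-sided) = 0.62992
At α=0.05: p ≥ α → fail to reject H₀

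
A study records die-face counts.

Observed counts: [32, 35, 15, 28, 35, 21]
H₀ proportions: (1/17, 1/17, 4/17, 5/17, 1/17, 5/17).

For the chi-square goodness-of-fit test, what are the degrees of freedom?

df = k − 1 = 6 − 1 = 5

degrees of freedom = 5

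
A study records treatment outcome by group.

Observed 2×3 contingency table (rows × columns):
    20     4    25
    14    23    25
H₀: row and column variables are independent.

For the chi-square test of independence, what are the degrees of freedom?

df = (r−1)(c−1) = (2−1)·(3−1) = 2

degrees of freedom = 2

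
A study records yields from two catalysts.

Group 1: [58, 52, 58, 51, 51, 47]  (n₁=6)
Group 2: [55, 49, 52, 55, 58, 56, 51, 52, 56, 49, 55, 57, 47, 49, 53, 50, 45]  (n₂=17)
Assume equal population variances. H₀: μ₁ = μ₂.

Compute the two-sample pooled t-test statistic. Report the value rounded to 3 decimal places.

test statistic = 0.291

x̄₁=52.833, s₁=4.355, n₁=6
x̄₂=52.294, s₂=3.754, n₂=17
s_p² = [5·4.355² + 16·3.754²]/21 = 15.2554
SE = √(s_p²·(1/6+1/17)) = 1.8547
t = (52.833−52.294)/1.8547 = 0.2907
df = 21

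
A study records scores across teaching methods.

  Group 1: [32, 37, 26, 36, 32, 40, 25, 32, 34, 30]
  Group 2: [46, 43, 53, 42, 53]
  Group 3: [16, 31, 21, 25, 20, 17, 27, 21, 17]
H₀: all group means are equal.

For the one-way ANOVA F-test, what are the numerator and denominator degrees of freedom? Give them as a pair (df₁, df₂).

k = 3 groups, N = 24 total
df = (k−1, N−k) = (3−1, 24−3) = (2, 21)

degrees of freedom = [2, 21]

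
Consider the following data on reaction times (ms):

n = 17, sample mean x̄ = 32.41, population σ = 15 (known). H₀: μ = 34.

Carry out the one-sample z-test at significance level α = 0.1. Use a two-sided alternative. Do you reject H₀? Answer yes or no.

SE = σ/√n = 15/√17 = 3.6380
z = (x̄−μ₀)/SE = (32.41−34)/3.6380 = -0.4370
p-value (two-sided) = 0.66208
At α=0.1: p ≥ α → fail to reject H₀

reject H₀: no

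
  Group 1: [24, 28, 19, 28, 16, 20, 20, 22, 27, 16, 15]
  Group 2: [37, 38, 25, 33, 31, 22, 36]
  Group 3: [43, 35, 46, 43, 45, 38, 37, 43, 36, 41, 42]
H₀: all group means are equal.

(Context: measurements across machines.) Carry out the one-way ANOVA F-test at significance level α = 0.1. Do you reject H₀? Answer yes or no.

reject H₀: yes

Group means [21.36, 31.71, 40.82], grand mean 31.241
SSB = Σnᵢ(x̄ᵢ−x̄)² = 2083.700; SSW = ΣΣ(x−x̄ᵢ)² = 601.610
MSB = 2083.700/2 = 1041.8500; MSW = 601.610/26 = 23.1389
F = MSB/MSW = 45.0260
df = (2, 26)
p-value (upper-tail) = 0.00000
At α=0.1: p < α → reject H₀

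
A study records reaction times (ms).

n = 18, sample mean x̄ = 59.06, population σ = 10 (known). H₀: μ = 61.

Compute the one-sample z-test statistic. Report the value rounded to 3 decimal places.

test statistic = -0.823

SE = σ/√n = 10/√18 = 2.3570
z = (x̄−μ₀)/SE = (59.06−61)/2.3570 = -0.8231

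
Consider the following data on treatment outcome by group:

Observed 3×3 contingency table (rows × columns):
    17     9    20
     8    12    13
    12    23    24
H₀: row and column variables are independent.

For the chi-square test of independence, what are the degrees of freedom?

df = (r−1)(c−1) = (3−1)·(3−1) = 4

degrees of freedom = 4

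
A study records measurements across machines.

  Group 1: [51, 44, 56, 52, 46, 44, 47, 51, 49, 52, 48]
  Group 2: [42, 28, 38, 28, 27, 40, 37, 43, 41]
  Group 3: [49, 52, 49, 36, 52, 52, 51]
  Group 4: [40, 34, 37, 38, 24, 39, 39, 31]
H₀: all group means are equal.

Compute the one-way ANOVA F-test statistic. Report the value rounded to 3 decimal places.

test statistic = 18.068

Group means [49.09, 36.00, 48.71, 35.25], grand mean 42.486
SSB = Σnᵢ(x̄ᵢ−x̄)² = 1548.905; SSW = ΣΣ(x−x̄ᵢ)² = 885.838
MSB = 1548.905/3 = 516.3017; MSW = 885.838/31 = 28.5754
F = MSB/MSW = 18.0680
df = (3, 31)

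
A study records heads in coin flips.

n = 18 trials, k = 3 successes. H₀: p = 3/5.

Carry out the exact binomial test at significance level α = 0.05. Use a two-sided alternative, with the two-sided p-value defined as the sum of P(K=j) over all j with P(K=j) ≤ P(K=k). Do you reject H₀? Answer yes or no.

reject H₀: yes

Exact binomial: n=18, k=3, p₀=3/5=0.6000
P(X=j) = C(n,j)·p₀^j·(1−p₀)^(n−j); p = Σ P(X=j) over j with P(X=j) ≤ P(X=3)
p-value (two-sided) = 0.00032
At α=0.05: p < α → reject H₀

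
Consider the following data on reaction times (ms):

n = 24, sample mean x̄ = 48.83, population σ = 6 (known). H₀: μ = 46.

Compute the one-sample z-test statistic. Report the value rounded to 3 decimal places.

SE = σ/√n = 6/√24 = 1.2247
z = (x̄−μ₀)/SE = (48.83−46)/1.2247 = 2.3107

test statistic = 2.311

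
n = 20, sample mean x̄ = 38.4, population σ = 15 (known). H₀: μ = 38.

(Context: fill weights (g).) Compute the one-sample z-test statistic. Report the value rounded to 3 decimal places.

SE = σ/√n = 15/√20 = 3.3541
z = (x̄−μ₀)/SE = (38.4−38)/3.3541 = 0.1193

test statistic = 0.119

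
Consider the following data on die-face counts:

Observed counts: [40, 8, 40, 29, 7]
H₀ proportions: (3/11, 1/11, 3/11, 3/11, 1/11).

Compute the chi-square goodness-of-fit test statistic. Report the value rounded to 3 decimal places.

test statistic = 5.516

n = 124; E_i = n·p_i = [33.82, 11.27, 33.82, 33.82, 11.27]
χ² = (40−33.82)²/33.82 + (8−11.27)²/11.27 + (40−33.82)²/33.82 + (29−33.82)²/33.82 + (7−11.27)²/11.27 = 5.5161
df = 4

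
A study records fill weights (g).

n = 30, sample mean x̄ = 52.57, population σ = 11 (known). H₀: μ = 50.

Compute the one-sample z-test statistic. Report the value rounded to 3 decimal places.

test statistic = 1.280

SE = σ/√n = 11/√30 = 2.0083
z = (x̄−μ₀)/SE = (52.57−50)/2.0083 = 1.2797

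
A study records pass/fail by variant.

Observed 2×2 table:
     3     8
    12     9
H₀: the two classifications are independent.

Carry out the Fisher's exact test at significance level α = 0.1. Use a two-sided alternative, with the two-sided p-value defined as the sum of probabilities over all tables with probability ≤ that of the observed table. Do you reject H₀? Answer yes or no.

reject H₀: no

Margins: r₁=11, r₂=21, c₁=15, c₂=17, n=32
p_obs = C(11,3)·C(21,12)/C(32,15); sum pmf over tables with pmf ≤ p_obs
p-value (two-sided) = 0.14746
At α=0.1: p ≥ α → fail to reject H₀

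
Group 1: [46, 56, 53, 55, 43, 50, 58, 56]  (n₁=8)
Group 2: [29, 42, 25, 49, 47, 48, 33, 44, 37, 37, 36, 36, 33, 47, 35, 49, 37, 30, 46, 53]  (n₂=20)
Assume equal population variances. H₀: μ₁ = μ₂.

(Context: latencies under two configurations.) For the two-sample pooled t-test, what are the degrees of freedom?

df = n₁ + n₂ − 2 = 8 + 20 − 2 = 26

degrees of freedom = 26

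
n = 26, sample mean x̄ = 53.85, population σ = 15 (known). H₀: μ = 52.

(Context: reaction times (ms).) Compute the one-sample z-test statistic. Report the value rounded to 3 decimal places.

test statistic = 0.629

SE = σ/√n = 15/√26 = 2.9417
z = (x̄−μ₀)/SE = (53.85−52)/2.9417 = 0.6289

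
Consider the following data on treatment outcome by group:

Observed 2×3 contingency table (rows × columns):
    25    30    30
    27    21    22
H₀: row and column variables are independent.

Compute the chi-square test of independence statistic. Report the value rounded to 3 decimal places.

Row totals [85, 70], col totals [52, 51, 52], n=155
χ² = (25−28.52)²/28.52 + (30−27.97)²/27.97 + (30−28.52)²/28.52 + (27−23.48)²/23.48 + (21−23.03)²/23.03 + (22−23.48)²/23.48 = 1.4580
df = 2

test statistic = 1.458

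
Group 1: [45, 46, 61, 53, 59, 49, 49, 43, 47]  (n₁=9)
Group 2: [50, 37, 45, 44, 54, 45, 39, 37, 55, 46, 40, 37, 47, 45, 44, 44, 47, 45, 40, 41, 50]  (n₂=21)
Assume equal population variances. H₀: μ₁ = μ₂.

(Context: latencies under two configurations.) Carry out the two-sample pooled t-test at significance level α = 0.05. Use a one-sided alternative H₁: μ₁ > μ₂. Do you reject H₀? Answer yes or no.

reject H₀: yes

x̄₁=50.222, s₁=6.241, n₁=9
x̄₂=44.381, s₂=5.143, n₂=21
s_p² = [8·6.241² + 20·5.143²]/28 = 30.0181
SE = √(s_p²·(1/9+1/21)) = 2.1828
t = (50.222−44.381)/2.1828 = 2.6760
df = 28
p-value (one-sided, H₁ greater) = 0.00615
At α=0.05: p < α → reject H₀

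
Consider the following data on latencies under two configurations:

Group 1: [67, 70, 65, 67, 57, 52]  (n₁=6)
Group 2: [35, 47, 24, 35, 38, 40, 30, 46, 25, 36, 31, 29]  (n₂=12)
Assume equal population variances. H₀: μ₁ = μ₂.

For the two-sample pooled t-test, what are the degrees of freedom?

degrees of freedom = 16

df = n₁ + n₂ − 2 = 6 + 12 − 2 = 16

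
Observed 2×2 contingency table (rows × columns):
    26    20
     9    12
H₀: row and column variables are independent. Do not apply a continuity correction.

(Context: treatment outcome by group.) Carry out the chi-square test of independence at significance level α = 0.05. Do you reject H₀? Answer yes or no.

Row totals [46, 21], col totals [35, 32], n=67
χ² = (26−24.03)²/24.03 + (20−21.97)²/21.97 + (9−10.97)²/10.97 + (12−10.03)²/10.03 = 1.0790
df = 1
p-value (upper-tail) = 0.29892
At α=0.05: p ≥ α → fail to reject H₀

reject H₀: no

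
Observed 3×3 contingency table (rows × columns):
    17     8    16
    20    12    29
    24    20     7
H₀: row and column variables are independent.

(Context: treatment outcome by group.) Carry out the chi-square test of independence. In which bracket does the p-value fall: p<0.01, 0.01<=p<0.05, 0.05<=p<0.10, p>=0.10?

Row totals [41, 61, 51], col totals [61, 40, 52], n=153
χ² = (17−16.35)²/16.35 + (8−10.72)²/10.72 + (16−13.93)²/13.93 + (20−24.32)²/24.32 + (12−15.95)²/15.95 + (29−20.73)²/20.73 + (24−20.33)²/20.33 + (20−13.33)²/13.33 + (7−17.33)²/17.33 = 16.2187
df = 4
p-value (upper-tail) = 0.00274
→ bracket: p<0.01

p-value bracket: p<0.01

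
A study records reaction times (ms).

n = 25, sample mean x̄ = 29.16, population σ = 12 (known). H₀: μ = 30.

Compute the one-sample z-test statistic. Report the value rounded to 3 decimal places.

SE = σ/√n = 12/√25 = 2.4000
z = (x̄−μ₀)/SE = (29.16−30)/2.4000 = -0.3500

test statistic = -0.350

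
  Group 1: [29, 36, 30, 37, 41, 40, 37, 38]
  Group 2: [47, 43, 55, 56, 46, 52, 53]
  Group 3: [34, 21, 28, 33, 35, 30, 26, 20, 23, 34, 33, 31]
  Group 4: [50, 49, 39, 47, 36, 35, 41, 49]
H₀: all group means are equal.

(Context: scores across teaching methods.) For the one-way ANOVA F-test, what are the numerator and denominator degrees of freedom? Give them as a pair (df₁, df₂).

degrees of freedom = [3, 31]

k = 4 groups, N = 35 total
df = (k−1, N−k) = (4−1, 35−4) = (3, 31)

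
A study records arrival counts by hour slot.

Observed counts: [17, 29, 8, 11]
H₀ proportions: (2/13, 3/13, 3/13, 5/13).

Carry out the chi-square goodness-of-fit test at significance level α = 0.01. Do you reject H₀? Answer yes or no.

n = 65; E_i = n·p_i = [10.00, 15.00, 15.00, 25.00]
χ² = (17−10.00)²/10.00 + (29−15.00)²/15.00 + (8−15.00)²/15.00 + (11−25.00)²/25.00 = 29.0733
df = 3
p-value (upper-tail) = 0.00000
At α=0.01: p < α → reject H₀

reject H₀: yes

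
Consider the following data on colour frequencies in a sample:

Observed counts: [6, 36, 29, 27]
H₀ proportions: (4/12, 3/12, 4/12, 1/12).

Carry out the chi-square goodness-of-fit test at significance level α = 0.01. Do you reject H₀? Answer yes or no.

reject H₀: yes

n = 98; E_i = n·p_i = [32.67, 24.50, 32.67, 8.17]
χ² = (6−32.67)²/32.67 + (36−24.50)²/24.50 + (29−32.67)²/32.67 + (27−8.17)²/8.17 = 71.0102
df = 3
p-value (upper-tail) = 0.00000
At α=0.01: p < α → reject H₀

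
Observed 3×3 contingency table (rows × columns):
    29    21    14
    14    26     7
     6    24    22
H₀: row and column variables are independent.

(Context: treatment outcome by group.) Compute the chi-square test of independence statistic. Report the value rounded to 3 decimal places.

test statistic = 22.001

Row totals [64, 47, 52], col totals [49, 71, 43], n=163
χ² = (29−19.24)²/19.24 + (21−27.88)²/27.88 + (14−16.88)²/16.88 + (14−14.13)²/14.13 + (26−20.47)²/20.47 + (7−12.40)²/12.40 + (6−15.63)²/15.63 + (24−22.65)²/22.65 + (22−13.72)²/13.72 = 22.0012
df = 4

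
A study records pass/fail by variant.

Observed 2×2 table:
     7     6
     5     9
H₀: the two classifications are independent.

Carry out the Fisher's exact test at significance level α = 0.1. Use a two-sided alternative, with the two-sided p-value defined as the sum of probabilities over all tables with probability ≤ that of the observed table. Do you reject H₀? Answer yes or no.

reject H₀: no

Margins: r₁=13, r₂=14, c₁=12, c₂=15, n=27
p_obs = C(13,7)·C(14,5)/C(27,12); sum pmf over tables with pmf ≤ p_obs
p-value (two-sided) = 0.44948
At α=0.1: p ≥ α → fail to reject H₀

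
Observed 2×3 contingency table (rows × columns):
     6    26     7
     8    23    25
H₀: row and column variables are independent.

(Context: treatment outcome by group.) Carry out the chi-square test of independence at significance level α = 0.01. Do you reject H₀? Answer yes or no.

Row totals [39, 56], col totals [14, 49, 32], n=95
χ² = (6−5.75)²/5.75 + (26−20.12)²/20.12 + (7−13.14)²/13.14 + (8−8.25)²/8.25 + (23−28.88)²/28.88 + (25−18.86)²/18.86 = 7.8021
df = 2
p-value (upper-tail) = 0.02022
At α=0.01: p ≥ α → fail to reject H₀

reject H₀: no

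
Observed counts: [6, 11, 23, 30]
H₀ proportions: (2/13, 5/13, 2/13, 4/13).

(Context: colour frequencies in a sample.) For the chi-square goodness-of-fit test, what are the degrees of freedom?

degrees of freedom = 3

df = k − 1 = 4 − 1 = 3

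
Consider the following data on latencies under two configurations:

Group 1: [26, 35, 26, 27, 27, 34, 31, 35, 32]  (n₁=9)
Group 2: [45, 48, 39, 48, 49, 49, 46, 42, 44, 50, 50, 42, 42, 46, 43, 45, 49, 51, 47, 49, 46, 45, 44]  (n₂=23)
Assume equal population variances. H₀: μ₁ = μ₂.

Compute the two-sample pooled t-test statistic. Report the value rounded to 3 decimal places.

x̄₁=30.333, s₁=3.873, n₁=9
x̄₂=46.043, s₂=3.155, n₂=23
s_p² = [8·3.873² + 22·3.155²]/30 = 11.2986
SE = √(s_p²·(1/9+1/23)) = 1.3216
t = (30.333−46.043)/1.3216 = -11.8872
df = 30

test statistic = -11.887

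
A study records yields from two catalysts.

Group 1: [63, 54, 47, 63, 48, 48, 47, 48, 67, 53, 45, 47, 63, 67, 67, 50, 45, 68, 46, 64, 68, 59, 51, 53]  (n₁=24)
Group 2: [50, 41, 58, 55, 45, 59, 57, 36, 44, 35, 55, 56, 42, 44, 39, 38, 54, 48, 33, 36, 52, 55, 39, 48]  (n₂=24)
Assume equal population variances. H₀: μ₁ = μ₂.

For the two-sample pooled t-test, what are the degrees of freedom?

degrees of freedom = 46

df = n₁ + n₂ − 2 = 24 + 24 − 2 = 46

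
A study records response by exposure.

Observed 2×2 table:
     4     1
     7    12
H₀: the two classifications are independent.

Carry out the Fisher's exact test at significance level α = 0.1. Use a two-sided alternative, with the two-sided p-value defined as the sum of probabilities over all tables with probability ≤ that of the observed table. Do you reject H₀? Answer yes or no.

reject H₀: no

Margins: r₁=5, r₂=19, c₁=11, c₂=13, n=24
p_obs = C(5,4)·C(19,7)/C(24,11); sum pmf over tables with pmf ≤ p_obs
p-value (two-sided) = 0.14208
At α=0.1: p ≥ α → fail to reject H₀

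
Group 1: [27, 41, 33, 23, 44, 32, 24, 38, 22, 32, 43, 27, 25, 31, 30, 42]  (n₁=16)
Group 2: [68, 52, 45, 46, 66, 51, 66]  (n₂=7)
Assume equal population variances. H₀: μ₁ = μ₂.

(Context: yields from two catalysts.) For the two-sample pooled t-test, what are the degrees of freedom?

degrees of freedom = 21

df = n₁ + n₂ − 2 = 16 + 7 − 2 = 21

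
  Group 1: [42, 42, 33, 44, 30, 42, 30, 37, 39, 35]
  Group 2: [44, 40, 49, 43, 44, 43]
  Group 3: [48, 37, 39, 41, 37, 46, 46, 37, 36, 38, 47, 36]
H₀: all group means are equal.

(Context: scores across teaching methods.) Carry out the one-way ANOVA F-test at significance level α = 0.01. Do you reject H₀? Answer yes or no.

Group means [37.40, 43.83, 40.67], grand mean 40.179
SSB = Σnᵢ(x̄ᵢ−x̄)² = 160.207; SSW = ΣΣ(x−x̄ᵢ)² = 531.900
MSB = 160.207/2 = 80.1036; MSW = 531.900/25 = 21.2760
F = MSB/MSW = 3.7650
df = (2, 25)
p-value (upper-tail) = 0.03721
At α=0.01: p ≥ α → fail to reject H₀

reject H₀: no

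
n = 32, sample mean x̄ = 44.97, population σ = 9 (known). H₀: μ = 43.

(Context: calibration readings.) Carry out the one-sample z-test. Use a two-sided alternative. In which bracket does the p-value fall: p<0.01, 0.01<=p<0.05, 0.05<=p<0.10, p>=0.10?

SE = σ/√n = 9/√32 = 1.5910
z = (x̄−μ₀)/SE = (44.97−43)/1.5910 = 1.2382
p-value (two-sided) = 0.21563
→ bracket: p>=0.10

p-value bracket: p>=0.10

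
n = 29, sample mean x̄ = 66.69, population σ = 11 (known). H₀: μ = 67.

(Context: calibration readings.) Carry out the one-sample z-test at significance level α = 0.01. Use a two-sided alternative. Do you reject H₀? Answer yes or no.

reject H₀: no

SE = σ/√n = 11/√29 = 2.0426
z = (x̄−μ₀)/SE = (66.69−67)/2.0426 = -0.1518
p-value (two-sided) = 0.87937
At α=0.01: p ≥ α → fail to reject H₀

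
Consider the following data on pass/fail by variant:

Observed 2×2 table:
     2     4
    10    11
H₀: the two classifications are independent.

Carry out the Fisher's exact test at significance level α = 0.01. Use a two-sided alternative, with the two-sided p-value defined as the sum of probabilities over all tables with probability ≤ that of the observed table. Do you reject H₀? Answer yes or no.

reject H₀: no

Margins: r₁=6, r₂=21, c₁=12, c₂=15, n=27
p_obs = C(6,2)·C(21,10)/C(27,12); sum pmf over tables with pmf ≤ p_obs
p-value (two-sided) = 0.66184
At α=0.01: p ≥ α → fail to reject H₀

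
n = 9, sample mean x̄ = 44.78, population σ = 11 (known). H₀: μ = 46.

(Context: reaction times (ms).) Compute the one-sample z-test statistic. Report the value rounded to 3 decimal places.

test statistic = -0.333

SE = σ/√n = 11/√9 = 3.6667
z = (x̄−μ₀)/SE = (44.78−46)/3.6667 = -0.3327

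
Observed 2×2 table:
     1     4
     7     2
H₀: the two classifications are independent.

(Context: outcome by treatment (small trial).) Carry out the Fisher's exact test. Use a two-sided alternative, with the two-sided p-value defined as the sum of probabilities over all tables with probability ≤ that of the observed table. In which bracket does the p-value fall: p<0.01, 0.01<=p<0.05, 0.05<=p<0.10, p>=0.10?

Margins: r₁=5, r₂=9, c₁=8, c₂=6, n=14
p_obs = C(5,1)·C(9,7)/C(14,8); sum pmf over tables with pmf ≤ p_obs
p-value (two-sided) = 0.09091
→ bracket: 0.05<=p<0.10

p-value bracket: 0.05<=p<0.10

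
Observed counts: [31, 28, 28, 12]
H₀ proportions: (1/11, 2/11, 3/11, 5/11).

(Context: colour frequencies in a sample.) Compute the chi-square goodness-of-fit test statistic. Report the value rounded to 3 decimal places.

test statistic = 83.570

n = 99; E_i = n·p_i = [9.00, 18.00, 27.00, 45.00]
χ² = (31−9.00)²/9.00 + (28−18.00)²/18.00 + (28−27.00)²/27.00 + (12−45.00)²/45.00 = 83.5704
df = 3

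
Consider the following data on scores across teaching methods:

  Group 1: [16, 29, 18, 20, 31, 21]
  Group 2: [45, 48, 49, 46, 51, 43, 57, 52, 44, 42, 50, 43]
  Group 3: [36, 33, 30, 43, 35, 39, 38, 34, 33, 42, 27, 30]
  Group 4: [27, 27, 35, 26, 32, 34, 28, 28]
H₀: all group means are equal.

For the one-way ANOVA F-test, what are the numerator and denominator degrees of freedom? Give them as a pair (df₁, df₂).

k = 4 groups, N = 38 total
df = (k−1, N−k) = (4−1, 38−4) = (3, 34)

degrees of freedom = [3, 34]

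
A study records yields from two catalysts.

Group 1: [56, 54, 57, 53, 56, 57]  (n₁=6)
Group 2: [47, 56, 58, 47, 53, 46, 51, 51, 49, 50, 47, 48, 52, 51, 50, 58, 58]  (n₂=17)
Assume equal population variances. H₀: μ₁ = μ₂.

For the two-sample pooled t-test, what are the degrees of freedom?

df = n₁ + n₂ − 2 = 6 + 17 − 2 = 21

degrees of freedom = 21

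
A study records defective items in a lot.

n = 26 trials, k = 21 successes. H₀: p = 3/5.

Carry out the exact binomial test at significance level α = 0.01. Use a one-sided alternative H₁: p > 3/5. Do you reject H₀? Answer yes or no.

Exact binomial: n=26, k=21, p₀=3/5=0.6000
P(X≥21) from Σ C(n,i)·p₀^i·(1−p₀)^(n−i)
p-value (one-sided, H₁ greater) = 0.02141
At α=0.01: p ≥ α → fail to reject H₀

reject H₀: no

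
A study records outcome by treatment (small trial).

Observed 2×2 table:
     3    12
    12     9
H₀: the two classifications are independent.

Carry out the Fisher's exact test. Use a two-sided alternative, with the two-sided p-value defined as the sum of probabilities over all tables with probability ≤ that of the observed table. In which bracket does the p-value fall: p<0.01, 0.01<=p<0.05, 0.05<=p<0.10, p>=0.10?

p-value bracket: 0.01<=p<0.05

Margins: r₁=15, r₂=21, c₁=15, c₂=21, n=36
p_obs = C(15,3)·C(21,12)/C(36,15); sum pmf over tables with pmf ≤ p_obs
p-value (two-sided) = 0.04073
→ bracket: 0.01<=p<0.05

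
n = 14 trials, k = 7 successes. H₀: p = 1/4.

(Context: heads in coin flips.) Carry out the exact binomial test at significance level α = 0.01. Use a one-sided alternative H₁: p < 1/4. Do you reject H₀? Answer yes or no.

reject H₀: no

Exact binomial: n=14, k=7, p₀=1/4=0.2500
P(X≤7) from Σ C(n,i)·p₀^i·(1−p₀)^(n−i)
p-value (one-sided, H₁ less) = 0.98969
At α=0.01: p ≥ α → fail to reject H₀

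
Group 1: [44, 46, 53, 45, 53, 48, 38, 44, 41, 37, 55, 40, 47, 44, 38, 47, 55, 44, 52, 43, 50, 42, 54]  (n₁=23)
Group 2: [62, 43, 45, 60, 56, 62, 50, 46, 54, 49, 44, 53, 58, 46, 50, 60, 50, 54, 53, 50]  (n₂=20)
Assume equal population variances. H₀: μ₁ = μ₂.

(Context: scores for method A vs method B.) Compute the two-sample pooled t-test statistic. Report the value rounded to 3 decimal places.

x̄₁=46.087, s₁=5.616, n₁=23
x̄₂=52.250, s₂=5.981, n₂=20
s_p² = [22·5.616² + 19·5.981²]/41 = 33.5019
SE = √(s_p²·(1/23+1/20)) = 1.7697
t = (46.087−52.250)/1.7697 = -3.4826
df = 41

test statistic = -3.483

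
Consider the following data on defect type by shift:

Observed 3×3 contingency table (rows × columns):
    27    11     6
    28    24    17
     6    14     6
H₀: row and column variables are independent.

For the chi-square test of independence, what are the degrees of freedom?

degrees of freedom = 4

df = (r−1)(c−1) = (3−1)·(3−1) = 4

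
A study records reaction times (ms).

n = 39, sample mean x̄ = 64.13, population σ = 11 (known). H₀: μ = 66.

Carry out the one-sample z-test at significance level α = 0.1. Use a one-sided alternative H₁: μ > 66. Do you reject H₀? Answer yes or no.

reject H₀: no

SE = σ/√n = 11/√39 = 1.7614
z = (x̄−μ₀)/SE = (64.13−66)/1.7614 = -1.0616
p-value (one-sided, H₁ greater) = 0.85580
At α=0.1: p ≥ α → fail to reject H₀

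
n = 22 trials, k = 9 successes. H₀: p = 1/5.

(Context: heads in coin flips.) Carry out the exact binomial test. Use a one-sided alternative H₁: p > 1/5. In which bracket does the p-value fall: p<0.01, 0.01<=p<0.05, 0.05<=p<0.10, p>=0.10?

Exact binomial: n=22, k=9, p₀=1/5=0.2000
P(X≥9) from Σ C(n,i)·p₀^i·(1−p₀)^(n−i)
p-value (one-sided, H₁ greater) = 0.02014
→ bracket: 0.01<=p<0.05

p-value bracket: 0.01<=p<0.05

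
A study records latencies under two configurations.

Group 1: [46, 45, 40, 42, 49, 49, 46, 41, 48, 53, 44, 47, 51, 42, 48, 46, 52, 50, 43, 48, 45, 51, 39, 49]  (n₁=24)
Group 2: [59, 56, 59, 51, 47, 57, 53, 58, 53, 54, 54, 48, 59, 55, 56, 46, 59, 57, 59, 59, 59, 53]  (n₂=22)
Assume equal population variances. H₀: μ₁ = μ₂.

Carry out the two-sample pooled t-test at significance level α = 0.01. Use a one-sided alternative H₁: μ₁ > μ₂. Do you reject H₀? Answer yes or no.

x̄₁=46.417, s₁=3.866, n₁=24
x̄₂=55.045, s₂=4.111, n₂=22
s_p² = [23·3.866² + 21·4.111²]/44 = 15.8815
SE = √(s_p²·(1/24+1/22)) = 1.1763
t = (46.417−55.045)/1.1763 = -7.3357
df = 44
p-value (one-sided, H₁ greater) = 1.00000
At α=0.01: p ≥ α → fail to reject H₀

reject H₀: no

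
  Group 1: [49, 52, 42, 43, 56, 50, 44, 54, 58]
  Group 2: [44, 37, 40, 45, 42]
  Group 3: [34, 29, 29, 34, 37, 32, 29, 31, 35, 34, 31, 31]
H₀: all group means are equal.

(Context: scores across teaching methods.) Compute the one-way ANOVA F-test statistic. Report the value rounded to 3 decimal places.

Group means [49.78, 41.60, 32.17], grand mean 40.077
SSB = Σnᵢ(x̄ᵢ−x̄)² = 1609.424; SSW = ΣΣ(x−x̄ᵢ)² = 386.422
MSB = 1609.424/2 = 804.7120; MSW = 386.422/23 = 16.8010
F = MSB/MSW = 47.8968
df = (2, 23)

test statistic = 47.897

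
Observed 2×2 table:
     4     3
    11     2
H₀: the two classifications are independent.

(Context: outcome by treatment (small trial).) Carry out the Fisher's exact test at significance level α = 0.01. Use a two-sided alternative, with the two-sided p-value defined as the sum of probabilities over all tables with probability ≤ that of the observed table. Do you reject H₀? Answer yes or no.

reject H₀: no

Margins: r₁=7, r₂=13, c₁=15, c₂=5, n=20
p_obs = C(7,4)·C(13,11)/C(20,15); sum pmf over tables with pmf ≤ p_obs
p-value (two-sided) = 0.28980
At α=0.01: p ≥ α → fail to reject H₀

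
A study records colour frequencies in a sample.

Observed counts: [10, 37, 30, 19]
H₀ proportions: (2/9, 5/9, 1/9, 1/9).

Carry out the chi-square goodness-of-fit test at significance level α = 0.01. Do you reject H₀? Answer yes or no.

n = 96; E_i = n·p_i = [21.33, 53.33, 10.67, 10.67]
χ² = (10−21.33)²/21.33 + (37−53.33)²/53.33 + (30−10.67)²/10.67 + (19−10.67)²/10.67 = 52.5750
df = 3
p-value (upper-tail) = 0.00000
At α=0.01: p < α → reject H₀

reject H₀: yes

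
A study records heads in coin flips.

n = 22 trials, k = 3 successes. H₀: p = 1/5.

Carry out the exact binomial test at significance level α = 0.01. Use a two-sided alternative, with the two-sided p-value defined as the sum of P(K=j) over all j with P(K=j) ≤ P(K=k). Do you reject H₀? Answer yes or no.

reject H₀: no

Exact binomial: n=22, k=3, p₀=1/5=0.2000
P(X=j) = C(n,j)·p₀^j·(1−p₀)^(n−j); p = Σ P(X=j) over j with P(X=j) ≤ P(X=3)
p-value (two-sided) = 0.59940
At α=0.01: p ≥ α → fail to reject H₀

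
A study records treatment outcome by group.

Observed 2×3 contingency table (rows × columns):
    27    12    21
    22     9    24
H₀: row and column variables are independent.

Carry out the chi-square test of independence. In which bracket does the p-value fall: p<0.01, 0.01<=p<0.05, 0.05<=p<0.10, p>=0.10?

Row totals [60, 55], col totals [49, 21, 45], n=115
χ² = (27−25.57)²/25.57 + (12−10.96)²/10.96 + (21−23.48)²/23.48 + (22−23.43)²/23.43 + (9−10.04)²/10.04 + (24−21.52)²/21.52 = 0.9231
df = 2
p-value (upper-tail) = 0.63030
→ bracket: p>=0.10

p-value bracket: p>=0.10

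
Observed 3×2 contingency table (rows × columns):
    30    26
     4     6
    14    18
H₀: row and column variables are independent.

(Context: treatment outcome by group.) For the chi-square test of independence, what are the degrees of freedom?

degrees of freedom = 2

df = (r−1)(c−1) = (3−1)·(2−1) = 2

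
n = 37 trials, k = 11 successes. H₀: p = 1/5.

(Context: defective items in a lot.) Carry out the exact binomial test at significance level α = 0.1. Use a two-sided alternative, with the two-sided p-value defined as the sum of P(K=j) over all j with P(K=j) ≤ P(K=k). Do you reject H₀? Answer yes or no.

reject H₀: no

Exact binomial: n=37, k=11, p₀=1/5=0.2000
P(X=j) = C(n,j)·p₀^j·(1−p₀)^(n−j); p = Σ P(X=j) over j with P(X=j) ≤ P(X=11)
p-value (two-sided) = 0.14963
At α=0.1: p ≥ α → fail to reject H₀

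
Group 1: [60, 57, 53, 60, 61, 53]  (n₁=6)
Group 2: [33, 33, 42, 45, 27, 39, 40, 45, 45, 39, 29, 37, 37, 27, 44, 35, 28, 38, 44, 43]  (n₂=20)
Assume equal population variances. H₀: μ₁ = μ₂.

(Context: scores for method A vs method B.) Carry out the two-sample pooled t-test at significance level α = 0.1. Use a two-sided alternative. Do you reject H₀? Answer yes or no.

reject H₀: yes

x̄₁=57.333, s₁=3.615, n₁=6
x̄₂=37.500, s₂=6.262, n₂=20
s_p² = [5·3.615² + 19·6.262²]/24 = 33.7639
SE = √(s_p²·(1/6+1/20)) = 2.7047
t = (57.333−37.500)/2.7047 = 7.3329
df = 24
p-value (two-sided) = 0.00000
At α=0.1: p < α → reject H₀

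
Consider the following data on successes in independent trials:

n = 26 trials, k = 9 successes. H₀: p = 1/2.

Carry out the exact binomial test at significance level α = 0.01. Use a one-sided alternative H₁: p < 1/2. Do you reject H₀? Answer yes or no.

reject H₀: no

Exact binomial: n=26, k=9, p₀=1/2=0.5000
P(X≤9) from Σ C(n,i)·p₀^i·(1−p₀)^(n−i)
p-value (one-sided, H₁ less) = 0.08432
At α=0.01: p ≥ α → fail to reject H₀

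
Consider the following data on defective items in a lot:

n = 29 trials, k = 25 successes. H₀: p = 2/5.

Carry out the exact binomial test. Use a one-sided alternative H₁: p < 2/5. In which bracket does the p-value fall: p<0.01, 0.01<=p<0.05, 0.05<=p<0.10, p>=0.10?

Exact binomial: n=29, k=25, p₀=2/5=0.4000
P(X≤25) from Σ C(n,i)·p₀^i·(1−p₀)^(n−i)
p-value (one-sided, H₁ less) = 1.00000
→ bracket: p>=0.10

p-value bracket: p>=0.10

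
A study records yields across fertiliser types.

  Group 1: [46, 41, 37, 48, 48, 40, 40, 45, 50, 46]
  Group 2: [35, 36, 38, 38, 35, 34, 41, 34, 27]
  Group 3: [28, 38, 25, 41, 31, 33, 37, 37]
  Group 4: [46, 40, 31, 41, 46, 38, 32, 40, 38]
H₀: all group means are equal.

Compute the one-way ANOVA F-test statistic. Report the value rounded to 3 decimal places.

test statistic = 8.754

Group means [44.10, 35.33, 33.75, 39.11], grand mean 38.361
SSB = Σnᵢ(x̄ᵢ−x̄)² = 587.017; SSW = ΣΣ(x−x̄ᵢ)² = 715.289
MSB = 587.017/3 = 195.6722; MSW = 715.289/32 = 22.3528
F = MSB/MSW = 8.7538
df = (3, 32)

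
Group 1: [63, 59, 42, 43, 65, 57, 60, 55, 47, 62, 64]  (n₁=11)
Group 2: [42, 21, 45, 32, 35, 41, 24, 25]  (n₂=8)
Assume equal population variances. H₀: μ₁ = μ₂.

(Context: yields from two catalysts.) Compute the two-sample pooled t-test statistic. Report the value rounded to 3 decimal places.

x̄₁=56.091, s₁=8.384, n₁=11
x̄₂=33.125, s₂=9.125, n₂=8
s_p² = [10·8.384² + 7·9.125²]/17 = 75.6344
SE = √(s_p²·(1/11+1/8)) = 4.0411
t = (56.091−33.125)/4.0411 = 5.6831
df = 17

test statistic = 5.683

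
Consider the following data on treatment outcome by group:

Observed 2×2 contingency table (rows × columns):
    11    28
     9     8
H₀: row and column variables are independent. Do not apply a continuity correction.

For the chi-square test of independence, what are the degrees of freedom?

degrees of freedom = 1

df = (r−1)(c−1) = (2−1)·(2−1) = 1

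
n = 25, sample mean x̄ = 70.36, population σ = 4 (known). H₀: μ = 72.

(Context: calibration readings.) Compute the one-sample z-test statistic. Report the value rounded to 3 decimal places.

test statistic = -2.050

SE = σ/√n = 4/√25 = 0.8000
z = (x̄−μ₀)/SE = (70.36−72)/0.8000 = -2.0500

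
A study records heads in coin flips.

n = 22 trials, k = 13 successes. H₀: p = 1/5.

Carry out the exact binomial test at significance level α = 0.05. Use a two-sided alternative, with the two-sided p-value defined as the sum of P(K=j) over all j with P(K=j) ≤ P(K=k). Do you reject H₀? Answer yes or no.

reject H₀: yes

Exact binomial: n=22, k=13, p₀=1/5=0.2000
P(X=j) = C(n,j)·p₀^j·(1−p₀)^(n−j); p = Σ P(X=j) over j with P(X=j) ≤ P(X=13)
p-value (two-sided) = 0.00006
At α=0.05: p < α → reject H₀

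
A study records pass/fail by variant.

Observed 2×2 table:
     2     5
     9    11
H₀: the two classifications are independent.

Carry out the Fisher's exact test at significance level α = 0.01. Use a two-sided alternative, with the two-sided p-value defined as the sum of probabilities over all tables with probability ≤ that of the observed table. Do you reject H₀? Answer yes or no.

Margins: r₁=7, r₂=20, c₁=11, c₂=16, n=27
p_obs = C(7,2)·C(20,9)/C(27,11); sum pmf over tables with pmf ≤ p_obs
p-value (two-sided) = 0.66184
At α=0.01: p ≥ α → fail to reject H₀

reject H₀: no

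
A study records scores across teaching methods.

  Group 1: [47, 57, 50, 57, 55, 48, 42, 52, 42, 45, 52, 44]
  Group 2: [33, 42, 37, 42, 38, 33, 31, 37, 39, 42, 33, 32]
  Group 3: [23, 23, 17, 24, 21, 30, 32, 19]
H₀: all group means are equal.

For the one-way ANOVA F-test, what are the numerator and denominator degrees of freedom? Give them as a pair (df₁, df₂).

k = 3 groups, N = 32 total
df = (k−1, N−k) = (3−1, 32−3) = (2, 29)

degrees of freedom = [2, 29]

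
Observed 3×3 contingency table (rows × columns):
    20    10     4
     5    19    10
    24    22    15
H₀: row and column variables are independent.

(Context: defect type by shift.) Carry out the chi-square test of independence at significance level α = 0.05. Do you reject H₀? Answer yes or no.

Row totals [34, 34, 61], col totals [49, 51, 29], n=129
χ² = (20−12.91)²/12.91 + (10−13.44)²/13.44 + (4−7.64)²/7.64 + (5−12.91)²/12.91 + (19−13.44)²/13.44 + (10−7.64)²/7.64 + (24−23.17)²/23.17 + (22−24.12)²/24.12 + (15−13.71)²/13.71 = 14.7166
df = 4
p-value (upper-tail) = 0.00533
At α=0.05: p < α → reject H₀

reject H₀: yes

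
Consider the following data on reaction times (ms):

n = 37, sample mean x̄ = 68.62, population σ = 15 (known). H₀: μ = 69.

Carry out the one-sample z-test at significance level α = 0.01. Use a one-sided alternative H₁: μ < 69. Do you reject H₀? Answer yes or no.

SE = σ/√n = 15/√37 = 2.4660
z = (x̄−μ₀)/SE = (68.62−69)/2.4660 = -0.1541
p-value (one-sided, H₁ less) = 0.43877
At α=0.01: p ≥ α → fail to reject H₀

reject H₀: no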